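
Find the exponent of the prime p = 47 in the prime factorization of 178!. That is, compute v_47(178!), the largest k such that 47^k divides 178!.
v_47(178!) = 3

Legendre's formula: v_p(n!) = Σ_{k ≥ 1} ⌊n / p^k⌋. For p = 47, n = 178, the terms are:
  ⌊178/47^1⌋ = ⌊178/47⌋ = 3
(the next term ⌊178/47^2⌋ = 0, terminating the sum). Summing: v_47(178!) = 3 = 3.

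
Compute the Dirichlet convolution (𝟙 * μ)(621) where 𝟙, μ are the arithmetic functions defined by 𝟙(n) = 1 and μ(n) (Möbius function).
(𝟙 * μ)(621) = 0

Divisors of 621: [1, 3, 9, 23, 27, 69, 207, 621]. For each d | 621:
  d = 1: 𝟙(1) · μ(621/1) = 1 · 0 = 0
  d = 3: 𝟙(3) · μ(621/3) = 1 · 0 = 0
  d = 9: 𝟙(9) · μ(621/9) = 1 · 1 = 1
  d = 23: 𝟙(23) · μ(621/23) = 1 · 0 = 0
  d = 27: 𝟙(27) · μ(621/27) = 1 · -1 = -1
  d = 69: 𝟙(69) · μ(621/69) = 1 · 0 = 0
  d = 207: 𝟙(207) · μ(621/207) = 1 · -1 = -1
  d = 621: 𝟙(621) · μ(621/621) = 1 · 1 = 1
Summing: (𝟙 * μ)(621) = 0 + 0 + 1 + 0 + -1 + 0 + -1 + 1 = 0.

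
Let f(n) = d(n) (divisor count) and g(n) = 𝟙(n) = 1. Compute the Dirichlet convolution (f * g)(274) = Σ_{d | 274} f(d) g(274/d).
(d * 𝟙)(274) = 9

Divisors of 274: [1, 2, 137, 274]. For each d | 274:
  d = 1: d(1) · 𝟙(274/1) = 1 · 1 = 1
  d = 2: d(2) · 𝟙(274/2) = 2 · 1 = 2
  d = 137: d(137) · 𝟙(274/137) = 2 · 1 = 2
  d = 274: d(274) · 𝟙(274/274) = 4 · 1 = 4
Summing: (d * 𝟙)(274) = 1 + 2 + 2 + 4 = 9.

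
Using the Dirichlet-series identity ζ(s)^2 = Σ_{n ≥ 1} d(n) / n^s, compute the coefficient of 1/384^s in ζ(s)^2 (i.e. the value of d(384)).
d(384) = 16

ζ(s)^2 = (Σ 1/m^s)(Σ 1/k^s). The coefficient of 1/n^s in the product is the number of ordered pairs (m, k) with mk = n, which equals d(n). For n = 384, divisors are [1, 2, 3, 4, 6, 8, 12, 16, 24, 32, 48, 64, 96, 128, 192, 384], so d(384) = 16.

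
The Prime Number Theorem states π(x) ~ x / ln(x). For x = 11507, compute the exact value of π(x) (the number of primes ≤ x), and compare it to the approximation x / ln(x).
π(11507) = 1388;  x/ln(x) ≈ 1230.60;  relative error ≈ 11.34%.

Directly count primes up to 11507: π(11507) = 1388. The PNT approximation gives 11507/ln(11507) ≈ 11507/9.35071 ≈ 1230.60. Relative error (π(x) − x/ln(x)) / π(x) ≈ 11.34%; the approximation is known to undercount slightly (Li(x) is a better estimate).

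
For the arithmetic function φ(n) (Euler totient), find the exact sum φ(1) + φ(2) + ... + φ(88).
Σ_{n ≤ 88} φ(n) = 2368

Compute φ(n) for each 1 ≤ n ≤ 88: φ(1) = 1, φ(2) = 1, φ(3) = 2, φ(4) = 2, φ(5) = 4, φ(6) = 2, φ(7) = 6, φ(8) = 4, φ(9) = 6, φ(10) = 4, φ(11) = 10, φ(12) = 4, φ(13) = 12, φ(14) = 6, φ(15) = 8, φ(16) = 8, φ(17) = 16, φ(18) = 6, φ(19) = 18, φ(20) = 8, φ(21) = 12, φ(22) = 10, φ(23) = 22, φ(24) = 8, φ(25) = 20, φ(26) = 12, φ(27) = 18, φ(28) = 12, φ(29) = 28, φ(30) = 8, φ(31) = 30, φ(32) = 16, φ(33) = 20, φ(34) = 16, φ(35) = 24, φ(36) = 12, φ(37) = 36, φ(38) = 18, φ(39) = 24, φ(40) = 16, φ(41) = 40, φ(42) = 12, φ(43) = 42, φ(44) = 20, φ(45) = 24, φ(46) = 22, φ(47) = 46, φ(48) = 16, φ(49) = 42, φ(50) = 20, φ(51) = 32, φ(52) = 24, φ(53) = 52, φ(54) = 18, φ(55) = 40, φ(56) = 24, φ(57) = 36, φ(58) = 28, φ(59) = 58, φ(60) = 16, φ(61) = 60, φ(62) = 30, φ(63) = 36, φ(64) = 32, φ(65) = 48, φ(66) = 20, φ(67) = 66, φ(68) = 32, φ(69) = 44, φ(70) = 24, φ(71) = 70, φ(72) = 24, φ(73) = 72, φ(74) = 36, φ(75) = 40, φ(76) = 36, φ(77) = 60, φ(78) = 24, φ(79) = 78, φ(80) = 32, φ(81) = 54, φ(82) = 40, φ(83) = 82, φ(84) = 24, φ(85) = 64, φ(86) = 42, φ(87) = 56, φ(88) = 40. Summing all 88 values: 2368. (Average order: Σ_{n ≤ x} φ(n) ~ (3/π²) x². For x = 88, (3/π²)·88² ≈ 2353.89.)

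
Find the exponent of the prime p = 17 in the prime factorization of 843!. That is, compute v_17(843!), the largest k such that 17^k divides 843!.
v_17(843!) = 51

Legendre's formula: v_p(n!) = Σ_{k ≥ 1} ⌊n / p^k⌋. For p = 17, n = 843, the terms are:
  ⌊843/17^1⌋ = ⌊843/17⌋ = 49
  ⌊843/17^2⌋ = ⌊843/289⌋ = 2
(the next term ⌊843/17^3⌋ = 0, terminating the sum). Summing: v_17(843!) = 49 + 2 = 51.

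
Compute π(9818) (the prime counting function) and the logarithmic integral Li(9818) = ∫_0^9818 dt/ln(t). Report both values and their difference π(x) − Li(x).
π(9818) = 1211;  Li(9818) ≈ 1226.36;  π(x) − Li(x) ≈ -15.36.

Direct count of primes ≤ 9818 gives π(9818) = 1211. Numerical evaluation of the logarithmic integral gives Li(9818) ≈ 1226.36. The difference π(x) − Li(x) ≈ -15.36 is typically negative for small/moderate x (Li(x) overestimates), though Littlewood's theorem shows this sign changes infinitely often.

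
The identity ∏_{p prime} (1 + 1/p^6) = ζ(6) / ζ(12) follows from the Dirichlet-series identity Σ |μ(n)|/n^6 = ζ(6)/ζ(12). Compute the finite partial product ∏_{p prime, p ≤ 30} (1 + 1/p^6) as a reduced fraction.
∏ = 31344089837749802352541348305925546573376360/30817336289378345714068650938087086407533397

The primes p ≤ 30 are [2, 3, 5, 7, 11, 13, 17, 19, 23, 29]. For each, (1 + 1/p^6) = (p^6 + 1)/p^6. Multiplying these fractions over p ∈ [2, 3, 5, 7, 11, 13, 17, 19, 23, 29] gives 31344089837749802352541348305925546573376360/30817336289378345714068650938087086407533397. (In the limit P → ∞ this tends to ζ(6)/ζ(12).)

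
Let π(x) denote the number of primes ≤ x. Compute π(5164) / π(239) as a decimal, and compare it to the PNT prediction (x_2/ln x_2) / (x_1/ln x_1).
π(5164)/π(239) = 687/52 ≈ 13.2115;  PNT prediction ≈ 13.8404.

π(239) = 52 and π(5164) = 687, so π(5164)/π(239) ≈ 13.2115. The PNT-predicted ratio is (5164/ln(5164)) / (239/ln(239)) ≈ 13.8404. The two agree to within a few percent, as expected.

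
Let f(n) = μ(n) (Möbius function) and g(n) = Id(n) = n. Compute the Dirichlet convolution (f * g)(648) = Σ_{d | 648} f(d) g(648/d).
(μ * Id)(648) = 216

Divisors of 648: [1, 2, 3, 4, 6, 8, 9, 12, 18, 24, 27, 36, 54, 72, 81, 108, 162, 216, 324, 648]. For each d | 648:
  d = 1: μ(1) · Id(648/1) = 1 · 648 = 648
  d = 2: μ(2) · Id(648/2) = -1 · 324 = -324
  d = 3: μ(3) · Id(648/3) = -1 · 216 = -216
  d = 4: μ(4) · Id(648/4) = 0 · 162 = 0
  d = 6: μ(6) · Id(648/6) = 1 · 108 = 108
  d = 8: μ(8) · Id(648/8) = 0 · 81 = 0
  d = 9: μ(9) · Id(648/9) = 0 · 72 = 0
  d = 12: μ(12) · Id(648/12) = 0 · 54 = 0
  d = 18: μ(18) · Id(648/18) = 0 · 36 = 0
  d = 24: μ(24) · Id(648/24) = 0 · 27 = 0
  d = 27: μ(27) · Id(648/27) = 0 · 24 = 0
  d = 36: μ(36) · Id(648/36) = 0 · 18 = 0
  d = 54: μ(54) · Id(648/54) = 0 · 12 = 0
  d = 72: μ(72) · Id(648/72) = 0 · 9 = 0
  d = 81: μ(81) · Id(648/81) = 0 · 8 = 0
  d = 108: μ(108) · Id(648/108) = 0 · 6 = 0
  d = 162: μ(162) · Id(648/162) = 0 · 4 = 0
  d = 216: μ(216) · Id(648/216) = 0 · 3 = 0
  d = 324: μ(324) · Id(648/324) = 0 · 2 = 0
  d = 648: μ(648) · Id(648/648) = 0 · 1 = 0
Summing: (μ * Id)(648) = 648 + -324 + -216 + 0 + 108 + 0 + 0 + 0 + 0 + 0 + 0 + 0 + 0 + 0 + 0 + 0 + 0 + 0 + 0 + 0 = 216.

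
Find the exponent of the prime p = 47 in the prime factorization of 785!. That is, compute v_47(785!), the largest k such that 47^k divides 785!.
v_47(785!) = 16

Legendre's formula: v_p(n!) = Σ_{k ≥ 1} ⌊n / p^k⌋. For p = 47, n = 785, the terms are:
  ⌊785/47^1⌋ = ⌊785/47⌋ = 16
(the next term ⌊785/47^2⌋ = 0, terminating the sum). Summing: v_47(785!) = 16 = 16.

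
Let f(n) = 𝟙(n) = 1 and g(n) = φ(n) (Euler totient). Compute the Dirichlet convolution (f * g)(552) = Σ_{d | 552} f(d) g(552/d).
(𝟙 * φ)(552) = 552

Divisors of 552: [1, 2, 3, 4, 6, 8, 12, 23, 24, 46, 69, 92, 138, 184, 276, 552]. For each d | 552:
  d = 1: 𝟙(1) · φ(552/1) = 1 · 176 = 176
  d = 2: 𝟙(2) · φ(552/2) = 1 · 88 = 88
  d = 3: 𝟙(3) · φ(552/3) = 1 · 88 = 88
  d = 4: 𝟙(4) · φ(552/4) = 1 · 44 = 44
  d = 6: 𝟙(6) · φ(552/6) = 1 · 44 = 44
  d = 8: 𝟙(8) · φ(552/8) = 1 · 44 = 44
  d = 12: 𝟙(12) · φ(552/12) = 1 · 22 = 22
  d = 23: 𝟙(23) · φ(552/23) = 1 · 8 = 8
  d = 24: 𝟙(24) · φ(552/24) = 1 · 22 = 22
  d = 46: 𝟙(46) · φ(552/46) = 1 · 4 = 4
  d = 69: 𝟙(69) · φ(552/69) = 1 · 4 = 4
  d = 92: 𝟙(92) · φ(552/92) = 1 · 2 = 2
  d = 138: 𝟙(138) · φ(552/138) = 1 · 2 = 2
  d = 184: 𝟙(184) · φ(552/184) = 1 · 2 = 2
  d = 276: 𝟙(276) · φ(552/276) = 1 · 1 = 1
  d = 552: 𝟙(552) · φ(552/552) = 1 · 1 = 1
Summing: (𝟙 * φ)(552) = 176 + 88 + 88 + 44 + 44 + 44 + 22 + 8 + 22 + 4 + 4 + 2 + 2 + 2 + 1 + 1 = 552.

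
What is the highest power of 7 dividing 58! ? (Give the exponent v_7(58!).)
v_7(58!) = 9

Legendre's formula: v_p(n!) = Σ_{k ≥ 1} ⌊n / p^k⌋. For p = 7, n = 58, the terms are:
  ⌊58/7^1⌋ = ⌊58/7⌋ = 8
  ⌊58/7^2⌋ = ⌊58/49⌋ = 1
(the next term ⌊58/7^3⌋ = 0, terminating the sum). Summing: v_7(58!) = 8 + 1 = 9.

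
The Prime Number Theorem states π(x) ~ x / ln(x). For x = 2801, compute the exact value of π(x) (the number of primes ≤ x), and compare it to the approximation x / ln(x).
π(2801) = 408;  x/ln(x) ≈ 352.87;  relative error ≈ 13.51%.

Directly count primes up to 2801: π(2801) = 408. The PNT approximation gives 2801/ln(2801) ≈ 2801/7.93773 ≈ 352.87. Relative error (π(x) − x/ln(x)) / π(x) ≈ 13.51%; the approximation is known to undercount slightly (Li(x) is a better estimate).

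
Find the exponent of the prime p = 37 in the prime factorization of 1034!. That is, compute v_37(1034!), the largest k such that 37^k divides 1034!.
v_37(1034!) = 27

Legendre's formula: v_p(n!) = Σ_{k ≥ 1} ⌊n / p^k⌋. For p = 37, n = 1034, the terms are:
  ⌊1034/37^1⌋ = ⌊1034/37⌋ = 27
(the next term ⌊1034/37^2⌋ = 0, terminating the sum). Summing: v_37(1034!) = 27 = 27.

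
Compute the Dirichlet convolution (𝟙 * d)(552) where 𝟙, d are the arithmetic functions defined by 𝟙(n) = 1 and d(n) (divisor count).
(𝟙 * d)(552) = 90

Divisors of 552: [1, 2, 3, 4, 6, 8, 12, 23, 24, 46, 69, 92, 138, 184, 276, 552]. For each d | 552:
  d = 1: 𝟙(1) · d(552/1) = 1 · 16 = 16
  d = 2: 𝟙(2) · d(552/2) = 1 · 12 = 12
  d = 3: 𝟙(3) · d(552/3) = 1 · 8 = 8
  d = 4: 𝟙(4) · d(552/4) = 1 · 8 = 8
  d = 6: 𝟙(6) · d(552/6) = 1 · 6 = 6
  d = 8: 𝟙(8) · d(552/8) = 1 · 4 = 4
  d = 12: 𝟙(12) · d(552/12) = 1 · 4 = 4
  d = 23: 𝟙(23) · d(552/23) = 1 · 8 = 8
  d = 24: 𝟙(24) · d(552/24) = 1 · 2 = 2
  d = 46: 𝟙(46) · d(552/46) = 1 · 6 = 6
  d = 69: 𝟙(69) · d(552/69) = 1 · 4 = 4
  d = 92: 𝟙(92) · d(552/92) = 1 · 4 = 4
  d = 138: 𝟙(138) · d(552/138) = 1 · 3 = 3
  d = 184: 𝟙(184) · d(552/184) = 1 · 2 = 2
  d = 276: 𝟙(276) · d(552/276) = 1 · 2 = 2
  d = 552: 𝟙(552) · d(552/552) = 1 · 1 = 1
Summing: (𝟙 * d)(552) = 16 + 12 + 8 + 8 + 6 + 4 + 4 + 8 + 2 + 6 + 4 + 4 + 3 + 2 + 2 + 1 = 90.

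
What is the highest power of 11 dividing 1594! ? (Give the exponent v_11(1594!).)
v_11(1594!) = 158

Legendre's formula: v_p(n!) = Σ_{k ≥ 1} ⌊n / p^k⌋. For p = 11, n = 1594, the terms are:
  ⌊1594/11^1⌋ = ⌊1594/11⌋ = 144
  ⌊1594/11^2⌋ = ⌊1594/121⌋ = 13
  ⌊1594/11^3⌋ = ⌊1594/1331⌋ = 1
(the next term ⌊1594/11^4⌋ = 0, terminating the sum). Summing: v_11(1594!) = 144 + 13 + 1 = 158.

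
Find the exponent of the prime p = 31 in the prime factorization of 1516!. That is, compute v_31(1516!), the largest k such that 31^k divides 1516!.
v_31(1516!) = 49

Legendre's formula: v_p(n!) = Σ_{k ≥ 1} ⌊n / p^k⌋. For p = 31, n = 1516, the terms are:
  ⌊1516/31^1⌋ = ⌊1516/31⌋ = 48
  ⌊1516/31^2⌋ = ⌊1516/961⌋ = 1
(the next term ⌊1516/31^3⌋ = 0, terminating the sum). Summing: v_31(1516!) = 48 + 1 = 49.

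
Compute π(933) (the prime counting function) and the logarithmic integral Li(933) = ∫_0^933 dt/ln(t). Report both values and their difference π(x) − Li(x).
π(933) = 158;  Li(933) ≈ 167.86;  π(x) − Li(x) ≈ -9.86.

Direct count of primes ≤ 933 gives π(933) = 158. Numerical evaluation of the logarithmic integral gives Li(933) ≈ 167.86. The difference π(x) − Li(x) ≈ -9.86 is typically negative for small/moderate x (Li(x) overestimates), though Littlewood's theorem shows this sign changes infinitely often.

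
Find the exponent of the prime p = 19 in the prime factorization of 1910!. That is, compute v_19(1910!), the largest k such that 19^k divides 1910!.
v_19(1910!) = 105

Legendre's formula: v_p(n!) = Σ_{k ≥ 1} ⌊n / p^k⌋. For p = 19, n = 1910, the terms are:
  ⌊1910/19^1⌋ = ⌊1910/19⌋ = 100
  ⌊1910/19^2⌋ = ⌊1910/361⌋ = 5
(the next term ⌊1910/19^3⌋ = 0, terminating the sum). Summing: v_19(1910!) = 100 + 5 = 105.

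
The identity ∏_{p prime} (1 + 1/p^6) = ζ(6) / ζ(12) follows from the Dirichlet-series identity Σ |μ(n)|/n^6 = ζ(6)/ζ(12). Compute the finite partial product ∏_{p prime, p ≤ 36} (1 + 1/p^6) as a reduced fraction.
∏ = 27817995139941732182652708678753385001734002671757520/27350499395438163022926501194256392285250955967934357

The primes p ≤ 36 are [2, 3, 5, 7, 11, 13, 17, 19, 23, 29, 31]. For each, (1 + 1/p^6) = (p^6 + 1)/p^6. Multiplying these fractions over p ∈ [2, 3, 5, 7, 11, 13, 17, 19, 23, 29, 31] gives 27817995139941732182652708678753385001734002671757520/27350499395438163022926501194256392285250955967934357. (In the limit P → ∞ this tends to ζ(6)/ζ(12).)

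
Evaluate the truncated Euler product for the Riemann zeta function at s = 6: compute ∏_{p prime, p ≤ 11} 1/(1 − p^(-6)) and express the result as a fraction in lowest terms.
∏ = 271270278125/266645897856

The primes p ≤ 11 are [2, 3, 5, 7, 11]. For each prime, (1 − 1/p^6)^(-1) = p^6 / (p^6 − 1). The product is (1 − 1/2^6)^(-1), (1 − 1/3^6)^(-1), (1 − 1/5^6)^(-1), (1 − 1/7^6)^(-1), (1 − 1/11^6)^(-1) = ∏ p^6 / (p^6 − 1) = 271270278125/266645897856.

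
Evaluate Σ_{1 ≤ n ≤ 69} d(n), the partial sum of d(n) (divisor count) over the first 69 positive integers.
Σ_{n ≤ 69} d(n) = 304

Compute d(n) for each 1 ≤ n ≤ 69: d(1) = 1, d(2) = 2, d(3) = 2, d(4) = 3, d(5) = 2, d(6) = 4, d(7) = 2, d(8) = 4, d(9) = 3, d(10) = 4, d(11) = 2, d(12) = 6, d(13) = 2, d(14) = 4, d(15) = 4, d(16) = 5, d(17) = 2, d(18) = 6, d(19) = 2, d(20) = 6, d(21) = 4, d(22) = 4, d(23) = 2, d(24) = 8, d(25) = 3, d(26) = 4, d(27) = 4, d(28) = 6, d(29) = 2, d(30) = 8, d(31) = 2, d(32) = 6, d(33) = 4, d(34) = 4, d(35) = 4, d(36) = 9, d(37) = 2, d(38) = 4, d(39) = 4, d(40) = 8, d(41) = 2, d(42) = 8, d(43) = 2, d(44) = 6, d(45) = 6, d(46) = 4, d(47) = 2, d(48) = 10, d(49) = 3, d(50) = 6, d(51) = 4, d(52) = 6, d(53) = 2, d(54) = 8, d(55) = 4, d(56) = 8, d(57) = 4, d(58) = 4, d(59) = 2, d(60) = 12, d(61) = 2, d(62) = 4, d(63) = 6, d(64) = 7, d(65) = 4, d(66) = 8, d(67) = 2, d(68) = 6, d(69) = 4. Summing all 69 values: 304. (Dirichlet's divisor formula: Σ_{n ≤ x} d(n) = x ln(x) + (2γ − 1) x + O(√x). For x = 69, the asymptotic estimate is ≈ 302.81.)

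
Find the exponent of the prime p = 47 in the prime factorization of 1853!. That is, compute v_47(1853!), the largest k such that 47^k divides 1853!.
v_47(1853!) = 39

Legendre's formula: v_p(n!) = Σ_{k ≥ 1} ⌊n / p^k⌋. For p = 47, n = 1853, the terms are:
  ⌊1853/47^1⌋ = ⌊1853/47⌋ = 39
(the next term ⌊1853/47^2⌋ = 0, terminating the sum). Summing: v_47(1853!) = 39 = 39.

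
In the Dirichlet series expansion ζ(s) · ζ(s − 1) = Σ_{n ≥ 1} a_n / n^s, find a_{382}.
σ(382) = 576

In the product (Σ m^0/m^s)(Σ k / k^s) = Σ (Σ_{d | n} d) / n^s, the coefficient of 1/n^s is σ(n) = Σ_{d | n} d. For n = 382, divisors are [1, 2, 191, 382]; summing: σ(382) = 576.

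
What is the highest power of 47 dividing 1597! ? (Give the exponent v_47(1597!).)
v_47(1597!) = 33

Legendre's formula: v_p(n!) = Σ_{k ≥ 1} ⌊n / p^k⌋. For p = 47, n = 1597, the terms are:
  ⌊1597/47^1⌋ = ⌊1597/47⌋ = 33
(the next term ⌊1597/47^2⌋ = 0, terminating the sum). Summing: v_47(1597!) = 33 = 33.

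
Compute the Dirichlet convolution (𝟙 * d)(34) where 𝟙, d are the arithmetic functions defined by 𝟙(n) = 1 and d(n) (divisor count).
(𝟙 * d)(34) = 9

Divisors of 34: [1, 2, 17, 34]. For each d | 34:
  d = 1: 𝟙(1) · d(34/1) = 1 · 4 = 4
  d = 2: 𝟙(2) · d(34/2) = 1 · 2 = 2
  d = 17: 𝟙(17) · d(34/17) = 1 · 2 = 2
  d = 34: 𝟙(34) · d(34/34) = 1 · 1 = 1
Summing: (𝟙 * d)(34) = 4 + 2 + 2 + 1 = 9.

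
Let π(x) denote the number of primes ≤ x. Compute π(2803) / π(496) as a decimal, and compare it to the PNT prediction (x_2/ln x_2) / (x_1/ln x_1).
π(2803)/π(496) = 409/94 ≈ 4.3511;  PNT prediction ≈ 4.4183.

π(496) = 94 and π(2803) = 409, so π(2803)/π(496) ≈ 4.3511. The PNT-predicted ratio is (2803/ln(2803)) / (496/ln(496)) ≈ 4.4183. The two agree to within a few percent, as expected.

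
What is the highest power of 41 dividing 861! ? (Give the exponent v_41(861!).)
v_41(861!) = 21

Legendre's formula: v_p(n!) = Σ_{k ≥ 1} ⌊n / p^k⌋. For p = 41, n = 861, the terms are:
  ⌊861/41^1⌋ = ⌊861/41⌋ = 21
(the next term ⌊861/41^2⌋ = 0, terminating the sum). Summing: v_41(861!) = 21 = 21.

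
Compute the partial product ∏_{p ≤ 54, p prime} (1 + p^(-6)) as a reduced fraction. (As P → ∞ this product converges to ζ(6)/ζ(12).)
∏ = 360549358903447598496102606972302575686854635195266223026920975630213276302501208168000000/354490140797970318435085924328566932610522860437094896232244152761372626351680260596056897

The primes p ≤ 54 are [2, 3, 5, 7, 11, 13, 17, 19, 23, 29, 31, 37, 41, 43, 47, 53]. For each, (1 + 1/p^6) = (p^6 + 1)/p^6. Multiplying these fractions over p ∈ [2, 3, 5, 7, 11, 13, 17, 19, 23, 29, 31, 37, 41, 43, 47, 53] gives 360549358903447598496102606972302575686854635195266223026920975630213276302501208168000000/354490140797970318435085924328566932610522860437094896232244152761372626351680260596056897. (In the limit P → ∞ this tends to ζ(6)/ζ(12).)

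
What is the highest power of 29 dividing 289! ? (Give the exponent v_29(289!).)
v_29(289!) = 9

Legendre's formula: v_p(n!) = Σ_{k ≥ 1} ⌊n / p^k⌋. For p = 29, n = 289, the terms are:
  ⌊289/29^1⌋ = ⌊289/29⌋ = 9
(the next term ⌊289/29^2⌋ = 0, terminating the sum). Summing: v_29(289!) = 9 = 9.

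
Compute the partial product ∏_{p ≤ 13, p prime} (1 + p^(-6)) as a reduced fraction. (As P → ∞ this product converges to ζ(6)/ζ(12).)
∏ = 261167492243135861/256778456493448890

The primes p ≤ 13 are [2, 3, 5, 7, 11, 13]. For each, (1 + 1/p^6) = (p^6 + 1)/p^6. Multiplying these fractions over p ∈ [2, 3, 5, 7, 11, 13] gives 261167492243135861/256778456493448890. (In the limit P → ∞ this tends to ζ(6)/ζ(12).)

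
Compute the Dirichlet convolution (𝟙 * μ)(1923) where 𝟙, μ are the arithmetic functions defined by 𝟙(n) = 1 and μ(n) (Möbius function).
(𝟙 * μ)(1923) = 0

Divisors of 1923: [1, 3, 641, 1923]. For each d | 1923:
  d = 1: 𝟙(1) · μ(1923/1) = 1 · 1 = 1
  d = 3: 𝟙(3) · μ(1923/3) = 1 · -1 = -1
  d = 641: 𝟙(641) · μ(1923/641) = 1 · -1 = -1
  d = 1923: 𝟙(1923) · μ(1923/1923) = 1 · 1 = 1
Summing: (𝟙 * μ)(1923) = 1 + -1 + -1 + 1 = 0.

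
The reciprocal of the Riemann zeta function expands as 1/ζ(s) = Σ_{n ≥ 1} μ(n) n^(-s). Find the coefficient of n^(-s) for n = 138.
μ(138) = -1

Factor n = 138 = 2 · 3 · 23. μ(n) = 0 if any exponent ≥ 2 (not squarefree); otherwise μ(n) = (−1)^{ω(n)} where ω(n) is the number of distinct prime factors. Applying: μ(138) = -1.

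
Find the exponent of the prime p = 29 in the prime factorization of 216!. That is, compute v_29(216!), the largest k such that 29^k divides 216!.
v_29(216!) = 7

Legendre's formula: v_p(n!) = Σ_{k ≥ 1} ⌊n / p^k⌋. For p = 29, n = 216, the terms are:
  ⌊216/29^1⌋ = ⌊216/29⌋ = 7
(the next term ⌊216/29^2⌋ = 0, terminating the sum). Summing: v_29(216!) = 7 = 7.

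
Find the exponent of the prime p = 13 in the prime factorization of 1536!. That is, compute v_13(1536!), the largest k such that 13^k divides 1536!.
v_13(1536!) = 127

Legendre's formula: v_p(n!) = Σ_{k ≥ 1} ⌊n / p^k⌋. For p = 13, n = 1536, the terms are:
  ⌊1536/13^1⌋ = ⌊1536/13⌋ = 118
  ⌊1536/13^2⌋ = ⌊1536/169⌋ = 9
(the next term ⌊1536/13^3⌋ = 0, terminating the sum). Summing: v_13(1536!) = 118 + 9 = 127.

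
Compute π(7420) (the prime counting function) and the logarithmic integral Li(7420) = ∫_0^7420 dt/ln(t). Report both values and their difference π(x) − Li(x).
π(7420) = 941;  Li(7420) ≈ 961.61;  π(x) − Li(x) ≈ -20.61.

Direct count of primes ≤ 7420 gives π(7420) = 941. Numerical evaluation of the logarithmic integral gives Li(7420) ≈ 961.61. The difference π(x) − Li(x) ≈ -20.61 is typically negative for small/moderate x (Li(x) overestimates), though Littlewood's theorem shows this sign changes infinitely often.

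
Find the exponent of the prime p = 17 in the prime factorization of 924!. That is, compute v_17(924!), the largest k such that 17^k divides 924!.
v_17(924!) = 57

Legendre's formula: v_p(n!) = Σ_{k ≥ 1} ⌊n / p^k⌋. For p = 17, n = 924, the terms are:
  ⌊924/17^1⌋ = ⌊924/17⌋ = 54
  ⌊924/17^2⌋ = ⌊924/289⌋ = 3
(the next term ⌊924/17^3⌋ = 0, terminating the sum). Summing: v_17(924!) = 54 + 3 = 57.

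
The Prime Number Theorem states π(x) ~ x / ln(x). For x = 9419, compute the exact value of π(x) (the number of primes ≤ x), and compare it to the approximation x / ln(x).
π(9419) = 1165;  x/ln(x) ≈ 1029.34;  relative error ≈ 11.64%.

Directly count primes up to 9419: π(9419) = 1165. The PNT approximation gives 9419/ln(9419) ≈ 9419/9.15048 ≈ 1029.34. Relative error (π(x) − x/ln(x)) / π(x) ≈ 11.64%; the approximation is known to undercount slightly (Li(x) is a better estimate).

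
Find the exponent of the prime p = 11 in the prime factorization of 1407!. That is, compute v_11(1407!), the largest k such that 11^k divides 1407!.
v_11(1407!) = 139

Legendre's formula: v_p(n!) = Σ_{k ≥ 1} ⌊n / p^k⌋. For p = 11, n = 1407, the terms are:
  ⌊1407/11^1⌋ = ⌊1407/11⌋ = 127
  ⌊1407/11^2⌋ = ⌊1407/121⌋ = 11
  ⌊1407/11^3⌋ = ⌊1407/1331⌋ = 1
(the next term ⌊1407/11^4⌋ = 0, terminating the sum). Summing: v_11(1407!) = 127 + 11 + 1 = 139.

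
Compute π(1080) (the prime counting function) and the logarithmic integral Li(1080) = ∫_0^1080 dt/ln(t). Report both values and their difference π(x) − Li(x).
π(1080) = 180;  Li(1080) ≈ 189.13;  π(x) − Li(x) ≈ -9.13.

Direct count of primes ≤ 1080 gives π(1080) = 180. Numerical evaluation of the logarithmic integral gives Li(1080) ≈ 189.13. The difference π(x) − Li(x) ≈ -9.13 is typically negative for small/moderate x (Li(x) overestimates), though Littlewood's theorem shows this sign changes infinitely often.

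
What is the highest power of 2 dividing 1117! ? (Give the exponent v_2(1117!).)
v_2(1117!) = 1111

Legendre's formula: v_p(n!) = Σ_{k ≥ 1} ⌊n / p^k⌋. For p = 2, n = 1117, the terms are:
  ⌊1117/2^1⌋ = ⌊1117/2⌋ = 558
  ⌊1117/2^2⌋ = ⌊1117/4⌋ = 279
  ⌊1117/2^3⌋ = ⌊1117/8⌋ = 139
  ⌊1117/2^4⌋ = ⌊1117/16⌋ = 69
  ⌊1117/2^5⌋ = ⌊1117/32⌋ = 34
  ⌊1117/2^6⌋ = ⌊1117/64⌋ = 17
  ⌊1117/2^7⌋ = ⌊1117/128⌋ = 8
  ⌊1117/2^8⌋ = ⌊1117/256⌋ = 4
  ⌊1117/2^9⌋ = ⌊1117/512⌋ = 2
  ⌊1117/2^10⌋ = ⌊1117/1024⌋ = 1
(the next term ⌊1117/2^11⌋ = 0, terminating the sum). Summing: v_2(1117!) = 558 + 279 + 139 + 69 + 34 + 17 + 8 + 4 + 2 + 1 = 1111.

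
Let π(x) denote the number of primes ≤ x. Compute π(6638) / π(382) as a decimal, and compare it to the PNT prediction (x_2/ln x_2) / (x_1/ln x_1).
π(6638)/π(382) = 856/75 ≈ 11.4133;  PNT prediction ≈ 11.7394.

π(382) = 75 and π(6638) = 856, so π(6638)/π(382) ≈ 11.4133. The PNT-predicted ratio is (6638/ln(6638)) / (382/ln(382)) ≈ 11.7394. The two agree to within a few percent, as expected.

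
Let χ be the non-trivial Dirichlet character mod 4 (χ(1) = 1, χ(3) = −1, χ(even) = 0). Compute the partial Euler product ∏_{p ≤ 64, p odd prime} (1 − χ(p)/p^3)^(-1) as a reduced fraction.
∏ = 126115667482028600084463789626710364805572778792731/130156894276470431285217911893722225289762827141120

The odd primes p ≤ 64 are [3, 5, 7, 11, 13, 17, 19, 23, 29, 31, 37, 41, 43, 47, 53, 59, 61]. For each, χ(p) = 1 if p ≡ 1 mod 4, χ(p) = −1 if p ≡ 3 mod 4. Taking (1 − χ(p)/p^3)^(-1) = p^3/(p^3 − χ(p)): (1 − (-1)/3^3)^(-1) · (1 − (1)/5^3)^(-1) · (1 − (-1)/7^3)^(-1) · (1 − (-1)/11^3)^(-1) · (1 − (1)/13^3)^(-1) · (1 − (1)/17^3)^(-1) · (1 − (-1)/19^3)^(-1) · (1 − (-1)/23^3)^(-1) · (1 − (1)/29^3)^(-1) · (1 − (-1)/31^3)^(-1) · (1 − (1)/37^3)^(-1) · (1 − (1)/41^3)^(-1) · (1 − (-1)/43^3)^(-1) · (1 − (-1)/47^3)^(-1) · (1 − (1)/53^3)^(-1) · (1 − (-1)/59^3)^(-1) · (1 − (1)/61^3)^(-1) = 126115667482028600084463789626710364805572778792731/130156894276470431285217911893722225289762827141120.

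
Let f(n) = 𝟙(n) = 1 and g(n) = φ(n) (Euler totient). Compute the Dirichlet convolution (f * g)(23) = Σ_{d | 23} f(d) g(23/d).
(𝟙 * φ)(23) = 23

Divisors of 23: [1, 23]. For each d | 23:
  d = 1: 𝟙(1) · φ(23/1) = 1 · 22 = 22
  d = 23: 𝟙(23) · φ(23/23) = 1 · 1 = 1
Summing: (𝟙 * φ)(23) = 22 + 1 = 23.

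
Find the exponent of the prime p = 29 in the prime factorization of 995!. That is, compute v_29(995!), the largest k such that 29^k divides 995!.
v_29(995!) = 35

Legendre's formula: v_p(n!) = Σ_{k ≥ 1} ⌊n / p^k⌋. For p = 29, n = 995, the terms are:
  ⌊995/29^1⌋ = ⌊995/29⌋ = 34
  ⌊995/29^2⌋ = ⌊995/841⌋ = 1
(the next term ⌊995/29^3⌋ = 0, terminating the sum). Summing: v_29(995!) = 34 + 1 = 35.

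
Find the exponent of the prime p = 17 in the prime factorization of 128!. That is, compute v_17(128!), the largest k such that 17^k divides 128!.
v_17(128!) = 7

Legendre's formula: v_p(n!) = Σ_{k ≥ 1} ⌊n / p^k⌋. For p = 17, n = 128, the terms are:
  ⌊128/17^1⌋ = ⌊128/17⌋ = 7
(the next term ⌊128/17^2⌋ = 0, terminating the sum). Summing: v_17(128!) = 7 = 7.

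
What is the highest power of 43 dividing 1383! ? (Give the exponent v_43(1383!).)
v_43(1383!) = 32

Legendre's formula: v_p(n!) = Σ_{k ≥ 1} ⌊n / p^k⌋. For p = 43, n = 1383, the terms are:
  ⌊1383/43^1⌋ = ⌊1383/43⌋ = 32
(the next term ⌊1383/43^2⌋ = 0, terminating the sum). Summing: v_43(1383!) = 32 = 32.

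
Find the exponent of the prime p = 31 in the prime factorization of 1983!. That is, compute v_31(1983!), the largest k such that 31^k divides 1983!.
v_31(1983!) = 65

Legendre's formula: v_p(n!) = Σ_{k ≥ 1} ⌊n / p^k⌋. For p = 31, n = 1983, the terms are:
  ⌊1983/31^1⌋ = ⌊1983/31⌋ = 63
  ⌊1983/31^2⌋ = ⌊1983/961⌋ = 2
(the next term ⌊1983/31^3⌋ = 0, terminating the sum). Summing: v_31(1983!) = 63 + 2 = 65.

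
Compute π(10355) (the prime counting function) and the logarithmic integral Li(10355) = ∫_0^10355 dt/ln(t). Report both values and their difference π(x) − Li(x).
π(10355) = 1270;  Li(10355) ≈ 1284.61;  π(x) − Li(x) ≈ -14.61.

Direct count of primes ≤ 10355 gives π(10355) = 1270. Numerical evaluation of the logarithmic integral gives Li(10355) ≈ 1284.61. The difference π(x) − Li(x) ≈ -14.61 is typically negative for small/moderate x (Li(x) overestimates), though Littlewood's theorem shows this sign changes infinitely often.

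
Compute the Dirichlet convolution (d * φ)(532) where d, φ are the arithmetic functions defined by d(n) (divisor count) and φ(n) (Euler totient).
(d * φ)(532) = 1120

Divisors of 532: [1, 2, 4, 7, 14, 19, 28, 38, 76, 133, 266, 532]. For each d | 532:
  d = 1: d(1) · φ(532/1) = 1 · 216 = 216
  d = 2: d(2) · φ(532/2) = 2 · 108 = 216
  d = 4: d(4) · φ(532/4) = 3 · 108 = 324
  d = 7: d(7) · φ(532/7) = 2 · 36 = 72
  d = 14: d(14) · φ(532/14) = 4 · 18 = 72
  d = 19: d(19) · φ(532/19) = 2 · 12 = 24
  d = 28: d(28) · φ(532/28) = 6 · 18 = 108
  d = 38: d(38) · φ(532/38) = 4 · 6 = 24
  d = 76: d(76) · φ(532/76) = 6 · 6 = 36
  d = 133: d(133) · φ(532/133) = 4 · 2 = 8
  d = 266: d(266) · φ(532/266) = 8 · 1 = 8
  d = 532: d(532) · φ(532/532) = 12 · 1 = 12
Summing: (d * φ)(532) = 216 + 216 + 324 + 72 + 72 + 24 + 108 + 24 + 36 + 8 + 8 + 12 = 1120.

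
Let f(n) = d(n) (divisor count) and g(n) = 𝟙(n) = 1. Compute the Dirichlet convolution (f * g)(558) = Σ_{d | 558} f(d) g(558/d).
(d * 𝟙)(558) = 54

Divisors of 558: [1, 2, 3, 6, 9, 18, 31, 62, 93, 186, 279, 558]. For each d | 558:
  d = 1: d(1) · 𝟙(558/1) = 1 · 1 = 1
  d = 2: d(2) · 𝟙(558/2) = 2 · 1 = 2
  d = 3: d(3) · 𝟙(558/3) = 2 · 1 = 2
  d = 6: d(6) · 𝟙(558/6) = 4 · 1 = 4
  d = 9: d(9) · 𝟙(558/9) = 3 · 1 = 3
  d = 18: d(18) · 𝟙(558/18) = 6 · 1 = 6
  d = 31: d(31) · 𝟙(558/31) = 2 · 1 = 2
  d = 62: d(62) · 𝟙(558/62) = 4 · 1 = 4
  d = 93: d(93) · 𝟙(558/93) = 4 · 1 = 4
  d = 186: d(186) · 𝟙(558/186) = 8 · 1 = 8
  d = 279: d(279) · 𝟙(558/279) = 6 · 1 = 6
  d = 558: d(558) · 𝟙(558/558) = 12 · 1 = 12
Summing: (d * 𝟙)(558) = 1 + 2 + 2 + 4 + 3 + 6 + 2 + 4 + 4 + 8 + 6 + 12 = 54.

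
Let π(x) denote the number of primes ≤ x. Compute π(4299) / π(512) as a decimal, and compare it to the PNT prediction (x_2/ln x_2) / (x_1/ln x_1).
π(4299)/π(512) = 590/97 ≈ 6.0825;  PNT prediction ≈ 6.2610.

π(512) = 97 and π(4299) = 590, so π(4299)/π(512) ≈ 6.0825. The PNT-predicted ratio is (4299/ln(4299)) / (512/ln(512)) ≈ 6.2610. The two agree to within a few percent, as expected.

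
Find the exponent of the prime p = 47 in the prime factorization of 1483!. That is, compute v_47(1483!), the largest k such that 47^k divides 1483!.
v_47(1483!) = 31

Legendre's formula: v_p(n!) = Σ_{k ≥ 1} ⌊n / p^k⌋. For p = 47, n = 1483, the terms are:
  ⌊1483/47^1⌋ = ⌊1483/47⌋ = 31
(the next term ⌊1483/47^2⌋ = 0, terminating the sum). Summing: v_47(1483!) = 31 = 31.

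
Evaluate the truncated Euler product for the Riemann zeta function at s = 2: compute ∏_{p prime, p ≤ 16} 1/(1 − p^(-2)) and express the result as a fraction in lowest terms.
∏ = 715715/442368

The primes p ≤ 16 are [2, 3, 5, 7, 11, 13]. For each prime, (1 − 1/p^2)^(-1) = p^2 / (p^2 − 1). The product is (1 − 1/2^2)^(-1), (1 − 1/3^2)^(-1), (1 − 1/5^2)^(-1), (1 − 1/7^2)^(-1), (1 − 1/11^2)^(-1), (1 − 1/13^2)^(-1) = ∏ p^2 / (p^2 − 1) = 715715/442368.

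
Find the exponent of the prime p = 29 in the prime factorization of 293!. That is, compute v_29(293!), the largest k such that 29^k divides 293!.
v_29(293!) = 10

Legendre's formula: v_p(n!) = Σ_{k ≥ 1} ⌊n / p^k⌋. For p = 29, n = 293, the terms are:
  ⌊293/29^1⌋ = ⌊293/29⌋ = 10
(the next term ⌊293/29^2⌋ = 0, terminating the sum). Summing: v_29(293!) = 10 = 10.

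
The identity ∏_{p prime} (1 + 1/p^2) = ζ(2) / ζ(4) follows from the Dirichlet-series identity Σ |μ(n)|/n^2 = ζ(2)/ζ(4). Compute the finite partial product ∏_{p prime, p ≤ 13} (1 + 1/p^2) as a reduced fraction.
∏ = 1037000/693693

The primes p ≤ 13 are [2, 3, 5, 7, 11, 13]. For each, (1 + 1/p^2) = (p^2 + 1)/p^2. Multiplying these fractions over p ∈ [2, 3, 5, 7, 11, 13] gives 1037000/693693. (In the limit P → ∞ this tends to ζ(2)/ζ(4).)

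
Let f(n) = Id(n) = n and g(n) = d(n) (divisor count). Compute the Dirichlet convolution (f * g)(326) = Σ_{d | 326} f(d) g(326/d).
(Id * d)(326) = 660

Divisors of 326: [1, 2, 163, 326]. For each d | 326:
  d = 1: Id(1) · d(326/1) = 1 · 4 = 4
  d = 2: Id(2) · d(326/2) = 2 · 2 = 4
  d = 163: Id(163) · d(326/163) = 163 · 2 = 326
  d = 326: Id(326) · d(326/326) = 326 · 1 = 326
Summing: (Id * d)(326) = 4 + 4 + 326 + 326 = 660.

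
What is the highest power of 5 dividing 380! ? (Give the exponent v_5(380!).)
v_5(380!) = 94

Legendre's formula: v_p(n!) = Σ_{k ≥ 1} ⌊n / p^k⌋. For p = 5, n = 380, the terms are:
  ⌊380/5^1⌋ = ⌊380/5⌋ = 76
  ⌊380/5^2⌋ = ⌊380/25⌋ = 15
  ⌊380/5^3⌋ = ⌊380/125⌋ = 3
(the next term ⌊380/5^4⌋ = 0, terminating the sum). Summing: v_5(380!) = 76 + 15 + 3 = 94.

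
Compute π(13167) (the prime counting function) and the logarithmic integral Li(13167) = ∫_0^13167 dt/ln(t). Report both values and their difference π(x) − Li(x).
π(13167) = 1566;  Li(13167) ≈ 1584.73;  π(x) − Li(x) ≈ -18.73.

Direct count of primes ≤ 13167 gives π(13167) = 1566. Numerical evaluation of the logarithmic integral gives Li(13167) ≈ 1584.73. The difference π(x) − Li(x) ≈ -18.73 is typically negative for small/moderate x (Li(x) overestimates), though Littlewood's theorem shows this sign changes infinitely often.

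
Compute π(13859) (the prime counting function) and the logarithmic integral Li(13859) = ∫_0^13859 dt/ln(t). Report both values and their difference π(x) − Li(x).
π(13859) = 1637;  Li(13859) ≈ 1657.48;  π(x) − Li(x) ≈ -20.48.

Direct count of primes ≤ 13859 gives π(13859) = 1637. Numerical evaluation of the logarithmic integral gives Li(13859) ≈ 1657.48. The difference π(x) − Li(x) ≈ -20.48 is typically negative for small/moderate x (Li(x) overestimates), though Littlewood's theorem shows this sign changes infinitely often.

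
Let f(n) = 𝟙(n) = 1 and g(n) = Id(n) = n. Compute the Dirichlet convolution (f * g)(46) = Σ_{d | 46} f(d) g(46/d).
(𝟙 * Id)(46) = 72

Divisors of 46: [1, 2, 23, 46]. For each d | 46:
  d = 1: 𝟙(1) · Id(46/1) = 1 · 46 = 46
  d = 2: 𝟙(2) · Id(46/2) = 1 · 23 = 23
  d = 23: 𝟙(23) · Id(46/23) = 1 · 2 = 2
  d = 46: 𝟙(46) · Id(46/46) = 1 · 1 = 1
Summing: (𝟙 * Id)(46) = 46 + 23 + 2 + 1 = 72.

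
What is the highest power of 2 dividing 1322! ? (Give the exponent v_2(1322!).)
v_2(1322!) = 1317

Legendre's formula: v_p(n!) = Σ_{k ≥ 1} ⌊n / p^k⌋. For p = 2, n = 1322, the terms are:
  ⌊1322/2^1⌋ = ⌊1322/2⌋ = 661
  ⌊1322/2^2⌋ = ⌊1322/4⌋ = 330
  ⌊1322/2^3⌋ = ⌊1322/8⌋ = 165
  ⌊1322/2^4⌋ = ⌊1322/16⌋ = 82
  ⌊1322/2^5⌋ = ⌊1322/32⌋ = 41
  ⌊1322/2^6⌋ = ⌊1322/64⌋ = 20
  ⌊1322/2^7⌋ = ⌊1322/128⌋ = 10
  ⌊1322/2^8⌋ = ⌊1322/256⌋ = 5
  ⌊1322/2^9⌋ = ⌊1322/512⌋ = 2
  ⌊1322/2^10⌋ = ⌊1322/1024⌋ = 1
(the next term ⌊1322/2^11⌋ = 0, terminating the sum). Summing: v_2(1322!) = 661 + 330 + 165 + 82 + 41 + 20 + 10 + 5 + 2 + 1 = 1317.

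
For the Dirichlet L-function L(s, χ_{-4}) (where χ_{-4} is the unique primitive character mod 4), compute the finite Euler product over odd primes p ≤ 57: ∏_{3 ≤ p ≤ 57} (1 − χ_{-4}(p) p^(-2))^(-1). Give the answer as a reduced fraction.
∏ = 6080498115610191266973991/6635764829241999360000000

The odd primes p ≤ 57 are [3, 5, 7, 11, 13, 17, 19, 23, 29, 31, 37, 41, 43, 47, 53]. For each, χ(p) = 1 if p ≡ 1 mod 4, χ(p) = −1 if p ≡ 3 mod 4. Taking (1 − χ(p)/p^2)^(-1) = p^2/(p^2 − χ(p)): (1 − (-1)/3^2)^(-1) · (1 − (1)/5^2)^(-1) · (1 − (-1)/7^2)^(-1) · (1 − (-1)/11^2)^(-1) · (1 − (1)/13^2)^(-1) · (1 − (1)/17^2)^(-1) · (1 − (-1)/19^2)^(-1) · (1 − (-1)/23^2)^(-1) · (1 − (1)/29^2)^(-1) · (1 − (-1)/31^2)^(-1) · (1 − (1)/37^2)^(-1) · (1 − (1)/41^2)^(-1) · (1 − (-1)/43^2)^(-1) · (1 − (-1)/47^2)^(-1) · (1 − (1)/53^2)^(-1) = 6080498115610191266973991/6635764829241999360000000.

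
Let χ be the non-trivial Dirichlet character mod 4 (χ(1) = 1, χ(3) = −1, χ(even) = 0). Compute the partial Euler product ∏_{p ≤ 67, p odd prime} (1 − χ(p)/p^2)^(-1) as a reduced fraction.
∏ = 186965264422467473784849459249589/204088016612535111254016000000000

The odd primes p ≤ 67 are [3, 5, 7, 11, 13, 17, 19, 23, 29, 31, 37, 41, 43, 47, 53, 59, 61, 67]. For each, χ(p) = 1 if p ≡ 1 mod 4, χ(p) = −1 if p ≡ 3 mod 4. Taking (1 − χ(p)/p^2)^(-1) = p^2/(p^2 − χ(p)): (1 − (-1)/3^2)^(-1) · (1 − (1)/5^2)^(-1) · (1 − (-1)/7^2)^(-1) · (1 − (-1)/11^2)^(-1) · (1 − (1)/13^2)^(-1) · (1 − (1)/17^2)^(-1) · (1 − (-1)/19^2)^(-1) · (1 − (-1)/23^2)^(-1) · (1 − (1)/29^2)^(-1) · (1 − (-1)/31^2)^(-1) · (1 − (1)/37^2)^(-1) · (1 − (1)/41^2)^(-1) · (1 − (-1)/43^2)^(-1) · (1 − (-1)/47^2)^(-1) · (1 − (1)/53^2)^(-1) · (1 − (-1)/59^2)^(-1) · (1 − (1)/61^2)^(-1) · (1 − (-1)/67^2)^(-1) = 186965264422467473784849459249589/204088016612535111254016000000000.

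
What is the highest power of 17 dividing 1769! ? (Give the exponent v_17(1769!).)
v_17(1769!) = 110

Legendre's formula: v_p(n!) = Σ_{k ≥ 1} ⌊n / p^k⌋. For p = 17, n = 1769, the terms are:
  ⌊1769/17^1⌋ = ⌊1769/17⌋ = 104
  ⌊1769/17^2⌋ = ⌊1769/289⌋ = 6
(the next term ⌊1769/17^3⌋ = 0, terminating the sum). Summing: v_17(1769!) = 104 + 6 = 110.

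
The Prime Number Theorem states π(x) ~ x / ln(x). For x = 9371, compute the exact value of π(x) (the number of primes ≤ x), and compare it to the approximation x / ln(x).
π(9371) = 1159;  x/ln(x) ≈ 1024.67;  relative error ≈ 11.59%.

Directly count primes up to 9371: π(9371) = 1159. The PNT approximation gives 9371/ln(9371) ≈ 9371/9.14538 ≈ 1024.67. Relative error (π(x) − x/ln(x)) / π(x) ≈ 11.59%; the approximation is known to undercount slightly (Li(x) is a better estimate).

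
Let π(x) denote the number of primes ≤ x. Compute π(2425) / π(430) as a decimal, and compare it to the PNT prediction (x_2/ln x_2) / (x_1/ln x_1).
π(2425)/π(430) = 360/82 ≈ 4.3902;  PNT prediction ≈ 4.3878.

π(430) = 82 and π(2425) = 360, so π(2425)/π(430) ≈ 4.3902. The PNT-predicted ratio is (2425/ln(2425)) / (430/ln(430)) ≈ 4.3878. The two agree to within a few percent, as expected.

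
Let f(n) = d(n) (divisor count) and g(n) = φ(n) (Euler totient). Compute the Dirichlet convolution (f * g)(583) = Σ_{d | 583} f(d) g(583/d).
(d * φ)(583) = 648

Divisors of 583: [1, 11, 53, 583]. For each d | 583:
  d = 1: d(1) · φ(583/1) = 1 · 520 = 520
  d = 11: d(11) · φ(583/11) = 2 · 52 = 104
  d = 53: d(53) · φ(583/53) = 2 · 10 = 20
  d = 583: d(583) · φ(583/583) = 4 · 1 = 4
Summing: (d * φ)(583) = 520 + 104 + 20 + 4 = 648.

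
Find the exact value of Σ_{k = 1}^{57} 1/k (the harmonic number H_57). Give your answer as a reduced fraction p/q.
H_57 = 253437484000080020709989/54749786241679275146400

Direct summation: H_57 = 1 + 1/2 + ... + 1/57. The least common denominator is lcm(1, ..., 57) = 164249358725037825439200; over this denominator the numerator is 164249358725037825439200 + 82124679362518912719600 + 54749786241679275146400 + 41062339681259456359800 + 32849871745007565087840 + 27374893120839637573200 + 23464194103576832205600 + 20531169840629728179900 + 18249928747226425048800 + 16424935872503782543920 + 14931759884094347767200 + 13687446560419818786600 + 12634566055772140418400 + 11732097051788416102800 + 10949957248335855029280 + 10265584920314864089950 + 9661726983825754437600 + 9124964373613212524400 + 8644703090791464496800 + 8212467936251891271960 + 7821398034525610735200 + 7465879942047173883600 + 7141276466305992410400 + 6843723280209909393300 + 6569974349001513017568 + 6317283027886070209200 + 6083309582408808349600 + 5866048525894208051400 + 5663770990518545704800 + 5474978624167927514640 + 5298366410485091143200 + 5132792460157432044975 + 4977253294698115922400 + 4830863491912877218800 + 4692838820715366441120 + 4562482186806606262200 + 4439171857433454741600 + 4322351545395732248400 + 4211522018590713472800 + 4106233968125945635980 + 4006081920122873791200 + 3910699017262805367600 + 3819752528489251754400 + 3732939971023586941800 + 3649985749445285009760 + 3570638233152996205200 + 3494667206915698413600 + 3421861640104954696650 + 3352027729082404600800 + 3284987174500756508784 + 3220575661275251479200 + 3158641513943035104600 + 3099044504245996706400 + 3041654791204404174800 + 2986351976818869553440 + 2933024262947104025700 + 2881567696930488165600 = 760312452000240062129967, so H_57 = 760312452000240062129967/164249358725037825439200; reducing by gcd(760312452000240062129967, 164249358725037825439200) = 3 gives 253437484000080020709989/54749786241679275146400 ≈ 4.62901. (The PNT-adjacent estimate ln(57) + γ ≈ 4.62027 matches within O(1/n).)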